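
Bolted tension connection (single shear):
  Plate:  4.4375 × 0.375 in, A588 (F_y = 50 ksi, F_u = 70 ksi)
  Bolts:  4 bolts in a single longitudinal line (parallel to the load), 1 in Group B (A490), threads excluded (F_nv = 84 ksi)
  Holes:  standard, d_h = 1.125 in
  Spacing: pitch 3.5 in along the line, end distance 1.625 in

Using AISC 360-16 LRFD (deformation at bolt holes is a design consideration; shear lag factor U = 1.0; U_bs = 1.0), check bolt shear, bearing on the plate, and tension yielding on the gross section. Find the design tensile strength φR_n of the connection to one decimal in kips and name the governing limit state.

Bolt shear: A_b = π(1)²/4 = 0.7854 in². φR_n = 0.75 × 84 × 0.7854 × 4 × 1 = 197.9 kips.
Bearing (0.375 in plate, F_u = 70 ksi): end bolts L_c = 1.625 − 1.125/2 = 1.0625, R_n = min(1.2×1.0625×0.375×70, 2.4×1×0.375×70) = 33.469 kips/bolt; interior L_c = 3.5 − 1.125 = 2.375, R_n = 63 kips/bolt. φR_n = 0.75 × (1×33.469 + 3×63) = 166.9 kips.
Tension yield (gross): A_g = 4.4375×0.375 = 1.6641 in². φR_n = 0.90 × 50 × 1.6641 = 74.9 kips.
Governing: min(197.9, 166.9, 74.9) = 74.9 kips → gross-section yield.

74.9 kips (gross-section yield governs)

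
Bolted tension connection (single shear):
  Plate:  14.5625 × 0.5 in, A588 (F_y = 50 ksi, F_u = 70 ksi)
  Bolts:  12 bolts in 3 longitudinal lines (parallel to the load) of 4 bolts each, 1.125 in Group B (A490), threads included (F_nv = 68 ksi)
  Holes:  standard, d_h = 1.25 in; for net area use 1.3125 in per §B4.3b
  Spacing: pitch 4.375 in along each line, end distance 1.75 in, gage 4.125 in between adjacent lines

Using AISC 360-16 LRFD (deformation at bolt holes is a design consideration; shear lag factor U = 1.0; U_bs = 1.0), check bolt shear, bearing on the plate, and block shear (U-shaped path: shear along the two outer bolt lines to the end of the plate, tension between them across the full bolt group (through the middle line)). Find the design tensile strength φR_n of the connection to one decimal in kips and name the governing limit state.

471.5 kips (block shear governs)

Bolt shear: A_b = π(1.125)²/4 = 0.99402 in². φR_n = 0.75 × 68 × 0.99402 × 12 × 1 = 608.3 kips.
Bearing (0.5 in plate, F_u = 70 ksi): end bolts L_c = 1.75 − 1.25/2 = 1.125, R_n = min(1.2×1.125×0.5×70, 2.4×1.125×0.5×70) = 47.25 kips/bolt; interior L_c = 4.375 − 1.25 = 3.125, R_n = 94.5 kips/bolt. φR_n = 0.75 × (3×47.25 + 9×94.5) = 744.2 kips.
Block shear: shear path 2×[1.75+3×4.375] = 2×14.875 in, A_gv = 14.875, A_nv = 2×(14.875 − 3.5×1.3125)×0.5 = 10.281 in²; tension across gage: (8.25 − 2×1.3125)×0.5 = 2.8125 in². R_n = min(0.6×70×10.281, 0.6×50×14.875) + 1.0×70×2.8125 = min(431.8, 446.25) + 196.88 = 628.68 kips. φR_n = 0.75 × 628.68 = 471.5 kips.
Governing: min(608.3, 744.2, 471.5) = 471.5 kips → block shear.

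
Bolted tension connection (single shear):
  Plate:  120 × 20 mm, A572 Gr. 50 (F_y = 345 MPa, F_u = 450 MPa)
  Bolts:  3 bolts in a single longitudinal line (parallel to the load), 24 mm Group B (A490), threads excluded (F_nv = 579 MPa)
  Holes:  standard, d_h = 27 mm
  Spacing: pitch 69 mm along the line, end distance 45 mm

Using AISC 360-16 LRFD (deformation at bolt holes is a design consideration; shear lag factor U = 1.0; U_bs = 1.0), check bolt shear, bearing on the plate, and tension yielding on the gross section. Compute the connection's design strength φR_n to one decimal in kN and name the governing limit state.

589.4 kN (bolt shear governs)

Bolt shear: A_b = π(24)²/4 = 452.39 mm². φR_n = 0.75 × 579 × 452.39 × 3 × 1 = 589.4 kN.
Bearing (20 mm plate, F_u = 450 MPa): end bolts L_c = 45 − 27/2 = 31.5, R_n = min(1.2×31.5×20×450, 2.4×24×20×450) = 340.2 kN/bolt; interior L_c = 69 − 27 = 42, R_n = 453.6 kN/bolt. φR_n = 0.75 × (1×340.2 + 2×453.6) = 935.6 kN.
Tension yield (gross): A_g = 120×20 = 2400 mm². φR_n = 0.90 × 345 × 2400 = 745.2 kN.
Governing: min(589.4, 935.6, 745.2) = 589.4 kN → bolt shear.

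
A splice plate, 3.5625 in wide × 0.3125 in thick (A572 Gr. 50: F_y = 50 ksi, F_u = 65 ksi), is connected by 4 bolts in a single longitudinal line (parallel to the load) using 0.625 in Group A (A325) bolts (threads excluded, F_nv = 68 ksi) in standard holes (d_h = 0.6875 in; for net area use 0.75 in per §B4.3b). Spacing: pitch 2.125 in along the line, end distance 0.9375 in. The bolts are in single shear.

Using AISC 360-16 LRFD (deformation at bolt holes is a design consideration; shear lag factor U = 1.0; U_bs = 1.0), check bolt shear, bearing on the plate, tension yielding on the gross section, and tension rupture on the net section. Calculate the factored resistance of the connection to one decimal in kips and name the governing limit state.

Bolt shear: A_b = π(0.625)²/4 = 0.3068 in². φR_n = 0.75 × 68 × 0.3068 × 4 × 1 = 62.6 kips.
Bearing (0.3125 in plate, F_u = 65 ksi): end bolts L_c = 0.9375 − 0.6875/2 = 0.59375, R_n = min(1.2×0.59375×0.3125×65, 2.4×0.625×0.3125×65) = 14.473 kips/bolt; interior L_c = 2.125 − 0.6875 = 1.4375, R_n = 30.469 kips/bolt. φR_n = 0.75 × (1×14.473 + 3×30.469) = 79.4 kips.
Tension yield (gross): A_g = 3.5625×0.3125 = 1.1133 in². φR_n = 0.90 × 50 × 1.1133 = 50.1 kips.
Tension rupture (net): A_n = (3.5625 − 1×0.75)×0.3125 = 0.87891 in² (U = 1.0, A_e = A_n). φR_n = 0.75 × 65 × 0.87891 = 42.8 kips.
Governing: min(62.6, 79.4, 50.1, 42.8) = 42.8 kips → net-section rupture.

42.8 kips (net-section rupture governs)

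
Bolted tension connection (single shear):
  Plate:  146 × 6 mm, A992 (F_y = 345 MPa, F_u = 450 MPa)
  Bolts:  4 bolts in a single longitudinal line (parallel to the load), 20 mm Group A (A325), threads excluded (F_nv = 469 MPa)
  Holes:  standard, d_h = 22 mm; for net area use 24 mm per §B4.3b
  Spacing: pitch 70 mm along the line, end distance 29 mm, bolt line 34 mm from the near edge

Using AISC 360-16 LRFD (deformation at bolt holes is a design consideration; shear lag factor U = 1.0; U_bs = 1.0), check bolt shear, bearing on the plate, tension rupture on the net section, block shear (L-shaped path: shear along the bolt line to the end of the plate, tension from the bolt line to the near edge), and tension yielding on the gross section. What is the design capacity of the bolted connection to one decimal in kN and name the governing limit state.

232.9 kN (block shear governs)

Bolt shear: A_b = π(20)²/4 = 314.16 mm². φR_n = 0.75 × 469 × 314.16 × 4 × 1 = 442.0 kN.
Bearing (6 mm plate, F_u = 450 MPa): end bolts L_c = 29 − 22/2 = 18, R_n = min(1.2×18×6×450, 2.4×20×6×450) = 58.32 kN/bolt; interior L_c = 70 − 22 = 48, R_n = 129.6 kN/bolt. φR_n = 0.75 × (1×58.32 + 3×129.6) = 335.3 kN.
Tension rupture (net): A_n = (146 − 1×24)×6 = 732 mm² (U = 1.0, A_e = A_n). φR_n = 0.75 × 450 × 732 = 247.1 kN.
Block shear: shear path 1×[29+3×70] = 1×239 mm, A_gv = 1434, A_nv = 1×(239 − 3.5×24)×6 = 930 mm²; tension to near edge: (34 − 0.5×24)×6 = 132 mm². R_n = min(0.6×450×930, 0.6×345×1434) + 1.0×450×132 = min(251.1, 296.84) + 59.4 = 310.5 kN. φR_n = 0.75 × 310.5 = 232.9 kN.
Tension yield (gross): A_g = 146×6 = 876 mm². φR_n = 0.90 × 345 × 876 = 272.0 kN.
Governing: min(442.0, 335.3, 247.1, 232.9, 272.0) = 232.9 kN → block shear.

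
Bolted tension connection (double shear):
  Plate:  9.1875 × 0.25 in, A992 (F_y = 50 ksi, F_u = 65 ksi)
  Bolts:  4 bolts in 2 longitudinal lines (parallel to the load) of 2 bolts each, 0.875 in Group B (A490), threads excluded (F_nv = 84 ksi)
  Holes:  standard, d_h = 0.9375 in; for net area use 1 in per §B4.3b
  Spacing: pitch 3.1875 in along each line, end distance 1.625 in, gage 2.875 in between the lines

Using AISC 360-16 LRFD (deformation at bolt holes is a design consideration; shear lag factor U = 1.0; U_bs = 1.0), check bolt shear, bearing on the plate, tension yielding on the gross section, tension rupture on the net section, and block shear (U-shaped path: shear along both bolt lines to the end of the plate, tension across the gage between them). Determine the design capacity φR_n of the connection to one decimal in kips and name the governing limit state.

71.3 kips (block shear governs)

Bolt shear: A_b = π(0.875)²/4 = 0.60132 in². φR_n = 0.75 × 84 × 0.60132 × 4 × 2 = 303.1 kips.
Bearing (0.25 in plate, F_u = 65 ksi): end bolts L_c = 1.625 − 0.9375/2 = 1.15625, R_n = min(1.2×1.15625×0.25×65, 2.4×0.875×0.25×65) = 22.547 kips/bolt; interior L_c = 3.1875 − 0.9375 = 2.25, R_n = 34.125 kips/bolt. φR_n = 0.75 × (2×22.547 + 2×34.125) = 85.0 kips.
Tension yield (gross): A_g = 9.1875×0.25 = 2.2969 in². φR_n = 0.90 × 50 × 2.2969 = 103.4 kips.
Tension rupture (net): A_n = (9.1875 − 2×1)×0.25 = 1.7969 in² (U = 1.0, A_e = A_n). φR_n = 0.75 × 65 × 1.7969 = 87.6 kips.
Block shear: shear path 2×[1.625+1×3.1875] = 2×4.8125 in, A_gv = 2.4063, A_nv = 2×(4.8125 − 1.5×1)×0.25 = 1.6563 in²; tension across gage: (2.875 − 1×1)×0.25 = 0.46875 in². R_n = min(0.6×65×1.6563, 0.6×50×2.4063) + 1.0×65×0.46875 = min(64.596, 72.189) + 30.469 = 95.065 kips. φR_n = 0.75 × 95.065 = 71.3 kips.
Governing: min(303.1, 85.0, 103.4, 87.6, 71.3) = 71.3 kips → block shear.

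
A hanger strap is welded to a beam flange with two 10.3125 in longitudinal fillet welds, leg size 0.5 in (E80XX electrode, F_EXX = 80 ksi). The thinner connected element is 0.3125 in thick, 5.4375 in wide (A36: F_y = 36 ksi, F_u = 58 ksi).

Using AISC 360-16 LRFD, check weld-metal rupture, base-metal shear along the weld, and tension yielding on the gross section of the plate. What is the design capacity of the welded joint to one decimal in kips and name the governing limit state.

Weld metal: throat = 0.707×0.5 = 0.3535 in, L = 2×10.3125 = 20.625 in. φR_n = 0.75 × 0.6 × 80 × 0.3535 × 20.625 = 262.5 kips.
Base metal shear (0.3125 in plate): yield φR_n = 1.0×0.6×36×0.3125×20.625 = 139.2 kips; rupture φR_n = 0.75×0.6×58×0.3125×20.625 = 168.2 kips; take 139.2 kips (yield).
Tension yield (gross): A_g = 5.4375×0.3125 = 1.6992 in². φR_n = 0.90 × 36 × 1.6992 = 55.1 kips.
Governing: min(262.5, 139.2, 55.1) = 55.1 kips → gross-section yield.

55.1 kips (gross-section yield governs)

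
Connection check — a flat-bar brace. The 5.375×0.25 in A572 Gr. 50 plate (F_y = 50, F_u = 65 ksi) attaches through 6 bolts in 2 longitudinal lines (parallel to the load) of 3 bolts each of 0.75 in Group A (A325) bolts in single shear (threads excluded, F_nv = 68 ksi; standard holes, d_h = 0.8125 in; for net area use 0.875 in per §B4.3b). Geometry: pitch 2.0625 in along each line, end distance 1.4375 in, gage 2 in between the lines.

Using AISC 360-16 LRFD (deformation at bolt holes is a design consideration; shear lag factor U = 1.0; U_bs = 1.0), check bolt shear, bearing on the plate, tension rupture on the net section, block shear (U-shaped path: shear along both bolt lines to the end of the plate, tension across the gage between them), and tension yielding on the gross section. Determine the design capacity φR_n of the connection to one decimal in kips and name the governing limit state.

Bolt shear: A_b = π(0.75)²/4 = 0.44179 in². φR_n = 0.75 × 68 × 0.44179 × 6 × 1 = 135.2 kips.
Bearing (0.25 in plate, F_u = 65 ksi): end bolts L_c = 1.4375 − 0.8125/2 = 1.03125, R_n = min(1.2×1.03125×0.25×65, 2.4×0.75×0.25×65) = 20.109 kips/bolt; interior L_c = 2.0625 − 0.8125 = 1.25, R_n = 24.375 kips/bolt. φR_n = 0.75 × (2×20.109 + 4×24.375) = 103.3 kips.
Tension rupture (net): A_n = (5.375 − 2×0.875)×0.25 = 0.90625 in² (U = 1.0, A_e = A_n). φR_n = 0.75 × 65 × 0.90625 = 44.2 kips.
Block shear: shear path 2×[1.4375+2×2.0625] = 2×5.5625 in, A_gv = 2.7813, A_nv = 2×(5.5625 − 2.5×0.875)×0.25 = 1.6875 in²; tension across gage: (2 − 1×0.875)×0.25 = 0.28125 in². R_n = min(0.6×65×1.6875, 0.6×50×2.7813) + 1.0×65×0.28125 = min(65.813, 83.439) + 18.281 = 84.094 kips. φR_n = 0.75 × 84.094 = 63.1 kips.
Tension yield (gross): A_g = 5.375×0.25 = 1.3438 in². φR_n = 0.90 × 50 × 1.3438 = 60.5 kips.
Governing: min(135.2, 103.3, 44.2, 63.1, 60.5) = 44.2 kips → net-section rupture.

44.2 kips (net-section rupture governs)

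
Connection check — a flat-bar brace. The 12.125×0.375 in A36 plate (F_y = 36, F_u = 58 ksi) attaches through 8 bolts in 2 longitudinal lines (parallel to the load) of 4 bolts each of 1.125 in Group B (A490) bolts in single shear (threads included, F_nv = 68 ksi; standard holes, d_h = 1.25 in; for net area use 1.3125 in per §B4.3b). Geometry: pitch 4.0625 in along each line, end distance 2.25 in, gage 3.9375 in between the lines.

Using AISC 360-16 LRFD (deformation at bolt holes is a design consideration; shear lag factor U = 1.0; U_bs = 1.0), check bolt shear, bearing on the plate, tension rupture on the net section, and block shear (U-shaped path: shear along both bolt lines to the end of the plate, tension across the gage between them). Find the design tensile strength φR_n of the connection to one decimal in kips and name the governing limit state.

155.0 kips (net-section rupture governs)

Bolt shear: A_b = π(1.125)²/4 = 0.99402 in². φR_n = 0.75 × 68 × 0.99402 × 8 × 1 = 405.6 kips.
Bearing (0.375 in plate, F_u = 58 ksi): end bolts L_c = 2.25 − 1.25/2 = 1.625, R_n = min(1.2×1.625×0.375×58, 2.4×1.125×0.375×58) = 42.413 kips/bolt; interior L_c = 4.0625 − 1.25 = 2.8125, R_n = 58.725 kips/bolt. φR_n = 0.75 × (2×42.413 + 6×58.725) = 327.9 kips.
Tension rupture (net): A_n = (12.125 − 2×1.3125)×0.375 = 3.5625 in² (U = 1.0, A_e = A_n). φR_n = 0.75 × 58 × 3.5625 = 155.0 kips.
Block shear: shear path 2×[2.25+3×4.0625] = 2×14.4375 in, A_gv = 10.828, A_nv = 2×(14.4375 − 3.5×1.3125)×0.375 = 7.3828 in²; tension across gage: (3.9375 − 1×1.3125)×0.375 = 0.98438 in². R_n = min(0.6×58×7.3828, 0.6×36×10.828) + 1.0×58×0.98438 = min(256.92, 233.88) + 57.094 = 290.97 kips. φR_n = 0.75 × 290.97 = 218.2 kips.
Governing: min(405.6, 327.9, 155.0, 218.2) = 155.0 kips → net-section rupture.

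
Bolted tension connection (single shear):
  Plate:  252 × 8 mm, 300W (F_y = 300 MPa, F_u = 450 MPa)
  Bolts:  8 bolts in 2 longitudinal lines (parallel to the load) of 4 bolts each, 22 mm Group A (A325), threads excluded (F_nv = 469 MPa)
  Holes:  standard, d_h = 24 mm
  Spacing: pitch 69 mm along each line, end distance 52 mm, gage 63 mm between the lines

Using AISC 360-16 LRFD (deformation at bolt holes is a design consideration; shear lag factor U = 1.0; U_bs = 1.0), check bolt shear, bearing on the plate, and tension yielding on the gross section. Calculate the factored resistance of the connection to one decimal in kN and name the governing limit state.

544.3 kN (gross-section yield governs)

Bolt shear: A_b = π(22)²/4 = 380.13 mm². φR_n = 0.75 × 469 × 380.13 × 8 × 1 = 1069.7 kN.
Bearing (8 mm plate, F_u = 450 MPa): end bolts L_c = 52 − 24/2 = 40, R_n = min(1.2×40×8×450, 2.4×22×8×450) = 172.8 kN/bolt; interior L_c = 69 − 24 = 45, R_n = 190.08 kN/bolt. φR_n = 0.75 × (2×172.8 + 6×190.08) = 1114.6 kN.
Tension yield (gross): A_g = 252×8 = 2016 mm². φR_n = 0.90 × 300 × 2016 = 544.3 kN.
Governing: min(1069.7, 1114.6, 544.3) = 544.3 kN → gross-section yield.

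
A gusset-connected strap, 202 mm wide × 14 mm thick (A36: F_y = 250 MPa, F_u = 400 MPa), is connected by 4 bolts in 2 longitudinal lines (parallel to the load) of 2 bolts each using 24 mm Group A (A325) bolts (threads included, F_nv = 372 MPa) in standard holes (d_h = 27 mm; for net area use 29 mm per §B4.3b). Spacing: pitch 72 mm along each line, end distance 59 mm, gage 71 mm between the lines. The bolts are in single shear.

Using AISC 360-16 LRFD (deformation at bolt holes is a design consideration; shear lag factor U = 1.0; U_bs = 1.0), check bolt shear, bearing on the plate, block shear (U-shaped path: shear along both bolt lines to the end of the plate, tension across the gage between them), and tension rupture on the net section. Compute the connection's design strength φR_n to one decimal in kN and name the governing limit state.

Bolt shear: A_b = π(24)²/4 = 452.39 mm². φR_n = 0.75 × 372 × 452.39 × 4 × 1 = 504.9 kN.
Bearing (14 mm plate, F_u = 400 MPa): end bolts L_c = 59 − 27/2 = 45.5, R_n = min(1.2×45.5×14×400, 2.4×24×14×400) = 305.76 kN/bolt; interior L_c = 72 − 27 = 45, R_n = 302.4 kN/bolt. φR_n = 0.75 × (2×305.76 + 2×302.4) = 912.2 kN.
Block shear: shear path 2×[59+1×72] = 2×131 mm, A_gv = 3668, A_nv = 2×(131 − 1.5×29)×14 = 2450 mm²; tension across gage: (71 − 1×29)×14 = 588 mm². R_n = min(0.6×400×2450, 0.6×250×3668) + 1.0×400×588 = min(588, 550.2) + 235.2 = 785.4 kN. φR_n = 0.75 × 785.4 = 589.1 kN.
Tension rupture (net): A_n = (202 − 2×29)×14 = 2016 mm² (U = 1.0, A_e = A_n). φR_n = 0.75 × 400 × 2016 = 604.8 kN.
Governing: min(504.9, 912.2, 589.1, 604.8) = 504.9 kN → bolt shear.

504.9 kN (bolt shear governs)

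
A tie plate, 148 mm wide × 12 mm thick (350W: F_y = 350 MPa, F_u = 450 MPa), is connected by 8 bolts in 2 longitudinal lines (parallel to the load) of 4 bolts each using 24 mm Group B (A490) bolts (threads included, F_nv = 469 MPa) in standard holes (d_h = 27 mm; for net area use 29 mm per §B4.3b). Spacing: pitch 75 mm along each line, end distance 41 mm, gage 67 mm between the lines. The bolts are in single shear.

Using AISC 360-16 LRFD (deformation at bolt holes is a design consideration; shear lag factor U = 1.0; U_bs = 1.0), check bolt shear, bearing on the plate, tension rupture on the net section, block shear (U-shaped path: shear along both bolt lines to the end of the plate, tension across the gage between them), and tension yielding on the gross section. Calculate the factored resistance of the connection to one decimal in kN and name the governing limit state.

Bolt shear: A_b = π(24)²/4 = 452.39 mm². φR_n = 0.75 × 469 × 452.39 × 8 × 1 = 1273.0 kN.
Bearing (12 mm plate, F_u = 450 MPa): end bolts L_c = 41 − 27/2 = 27.5, R_n = min(1.2×27.5×12×450, 2.4×24×12×450) = 178.2 kN/bolt; interior L_c = 75 − 27 = 48, R_n = 311.04 kN/bolt. φR_n = 0.75 × (2×178.2 + 6×311.04) = 1667.0 kN.
Tension rupture (net): A_n = (148 − 2×29)×12 = 1080 mm² (U = 1.0, A_e = A_n). φR_n = 0.75 × 450 × 1080 = 364.5 kN.
Block shear: shear path 2×[41+3×75] = 2×266 mm, A_gv = 6384, A_nv = 2×(266 − 3.5×29)×12 = 3948 mm²; tension across gage: (67 − 1×29)×12 = 456 mm². R_n = min(0.6×450×3948, 0.6×350×6384) + 1.0×450×456 = min(1066, 1340.6) + 205.2 = 1271.2 kN. φR_n = 0.75 × 1271.2 = 953.4 kN.
Tension yield (gross): A_g = 148×12 = 1776 mm². φR_n = 0.90 × 350 × 1776 = 559.4 kN.
Governing: min(1273.0, 1667.0, 364.5, 953.4, 559.4) = 364.5 kN → net-section rupture.

364.5 kN (net-section rupture governs)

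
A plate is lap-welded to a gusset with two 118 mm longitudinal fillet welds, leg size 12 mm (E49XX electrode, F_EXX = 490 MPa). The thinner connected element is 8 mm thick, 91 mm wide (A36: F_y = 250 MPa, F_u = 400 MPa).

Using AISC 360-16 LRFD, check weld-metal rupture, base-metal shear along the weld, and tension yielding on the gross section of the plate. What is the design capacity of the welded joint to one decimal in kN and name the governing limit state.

163.8 kN (gross-section yield governs)

Weld metal: throat = 0.707×12 = 8.484 mm, L = 2×118 = 236 mm. φR_n = 0.75 × 0.6 × 490 × 8.484 × 236 = 441.5 kN.
Base metal shear (8 mm plate): yield φR_n = 1.0×0.6×250×8×236 = 283.2 kN; rupture φR_n = 0.75×0.6×400×8×236 = 339.8 kN; take 283.2 kN (yield).
Tension yield (gross): A_g = 91×8 = 728 mm². φR_n = 0.90 × 250 × 728 = 163.8 kN.
Governing: min(441.5, 283.2, 163.8) = 163.8 kN → gross-section yield.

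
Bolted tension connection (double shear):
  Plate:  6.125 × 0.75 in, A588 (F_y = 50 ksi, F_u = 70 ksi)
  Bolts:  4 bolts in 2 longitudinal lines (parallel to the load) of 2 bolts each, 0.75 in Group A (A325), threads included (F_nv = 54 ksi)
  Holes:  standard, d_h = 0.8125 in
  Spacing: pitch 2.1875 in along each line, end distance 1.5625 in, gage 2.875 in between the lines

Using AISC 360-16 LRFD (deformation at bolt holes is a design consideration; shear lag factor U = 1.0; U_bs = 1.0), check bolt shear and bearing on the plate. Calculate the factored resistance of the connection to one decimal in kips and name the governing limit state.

Bolt shear: A_b = π(0.75)²/4 = 0.44179 in². φR_n = 0.75 × 54 × 0.44179 × 4 × 2 = 143.1 kips.
Bearing (0.75 in plate, F_u = 70 ksi): end bolts L_c = 1.5625 − 0.8125/2 = 1.15625, R_n = min(1.2×1.15625×0.75×70, 2.4×0.75×0.75×70) = 72.844 kips/bolt; interior L_c = 2.1875 − 0.8125 = 1.375, R_n = 86.625 kips/bolt. φR_n = 0.75 × (2×72.844 + 2×86.625) = 239.2 kips.
Governing: min(143.1, 239.2) = 143.1 kips → bolt shear.

143.1 kips (bolt shear governs)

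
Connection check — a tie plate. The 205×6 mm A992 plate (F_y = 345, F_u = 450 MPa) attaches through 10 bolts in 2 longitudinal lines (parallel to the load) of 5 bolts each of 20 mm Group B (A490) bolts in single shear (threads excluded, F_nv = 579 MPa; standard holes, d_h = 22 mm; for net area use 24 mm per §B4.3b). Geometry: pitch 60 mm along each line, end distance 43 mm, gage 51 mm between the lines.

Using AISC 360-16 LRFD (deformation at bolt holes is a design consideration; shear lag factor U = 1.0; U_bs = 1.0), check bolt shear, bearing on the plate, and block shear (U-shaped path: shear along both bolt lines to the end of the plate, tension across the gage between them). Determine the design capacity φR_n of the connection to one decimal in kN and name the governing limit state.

479.9 kN (block shear governs)

Bolt shear: A_b = π(20)²/4 = 314.16 mm². φR_n = 0.75 × 579 × 314.16 × 10 × 1 = 1364.2 kN.
Bearing (6 mm plate, F_u = 450 MPa): end bolts L_c = 43 − 22/2 = 32, R_n = min(1.2×32×6×450, 2.4×20×6×450) = 103.68 kN/bolt; interior L_c = 60 − 22 = 38, R_n = 123.12 kN/bolt. φR_n = 0.75 × (2×103.68 + 8×123.12) = 894.2 kN.
Block shear: shear path 2×[43+4×60] = 2×283 mm, A_gv = 3396, A_nv = 2×(283 − 4.5×24)×6 = 2100 mm²; tension across gage: (51 − 1×24)×6 = 162 mm². R_n = min(0.6×450×2100, 0.6×345×3396) + 1.0×450×162 = min(567, 702.97) + 72.9 = 639.9 kN. φR_n = 0.75 × 639.9 = 479.9 kN.
Governing: min(1364.2, 894.2, 479.9) = 479.9 kN → block shear.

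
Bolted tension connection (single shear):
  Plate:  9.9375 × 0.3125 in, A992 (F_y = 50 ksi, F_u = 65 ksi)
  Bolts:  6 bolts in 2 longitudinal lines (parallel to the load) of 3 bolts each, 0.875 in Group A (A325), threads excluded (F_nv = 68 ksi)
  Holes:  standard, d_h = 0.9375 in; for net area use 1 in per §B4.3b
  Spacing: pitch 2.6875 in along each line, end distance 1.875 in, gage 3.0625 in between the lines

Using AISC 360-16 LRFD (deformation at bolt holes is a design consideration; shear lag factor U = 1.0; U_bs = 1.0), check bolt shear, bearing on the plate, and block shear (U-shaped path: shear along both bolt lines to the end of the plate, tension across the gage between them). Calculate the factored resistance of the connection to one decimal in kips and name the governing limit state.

Bolt shear: A_b = π(0.875)²/4 = 0.60132 in². φR_n = 0.75 × 68 × 0.60132 × 6 × 1 = 184.0 kips.
Bearing (0.3125 in plate, F_u = 65 ksi): end bolts L_c = 1.875 − 0.9375/2 = 1.40625, R_n = min(1.2×1.40625×0.3125×65, 2.4×0.875×0.3125×65) = 34.277 kips/bolt; interior L_c = 2.6875 − 0.9375 = 1.75, R_n = 42.656 kips/bolt. φR_n = 0.75 × (2×34.277 + 4×42.656) = 179.4 kips.
Block shear: shear path 2×[1.875+2×2.6875] = 2×7.25 in, A_gv = 4.5313, A_nv = 2×(7.25 − 2.5×1)×0.3125 = 2.9688 in²; tension across gage: (3.0625 − 1×1)×0.3125 = 0.64453 in². R_n = min(0.6×65×2.9688, 0.6×50×4.5313) + 1.0×65×0.64453 = min(115.78, 135.94) + 41.894 = 157.67 kips. φR_n = 0.75 × 157.67 = 118.3 kips.
Governing: min(184.0, 179.4, 118.3) = 118.3 kips → block shear.

118.3 kips (block shear governs)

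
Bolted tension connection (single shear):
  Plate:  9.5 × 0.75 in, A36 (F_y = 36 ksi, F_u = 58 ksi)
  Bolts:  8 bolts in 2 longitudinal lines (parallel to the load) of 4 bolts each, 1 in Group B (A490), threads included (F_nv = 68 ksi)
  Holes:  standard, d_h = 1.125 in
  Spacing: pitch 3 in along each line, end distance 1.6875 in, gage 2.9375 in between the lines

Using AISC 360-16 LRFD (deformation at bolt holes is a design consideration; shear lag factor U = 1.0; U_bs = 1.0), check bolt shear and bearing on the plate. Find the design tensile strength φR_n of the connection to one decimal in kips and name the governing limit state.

Bolt shear: A_b = π(1)²/4 = 0.7854 in². φR_n = 0.75 × 68 × 0.7854 × 8 × 1 = 320.4 kips.
Bearing (0.75 in plate, F_u = 58 ksi): end bolts L_c = 1.6875 − 1.125/2 = 1.125, R_n = min(1.2×1.125×0.75×58, 2.4×1×0.75×58) = 58.725 kips/bolt; interior L_c = 3 − 1.125 = 1.875, R_n = 97.875 kips/bolt. φR_n = 0.75 × (2×58.725 + 6×97.875) = 528.5 kips.
Governing: min(320.4, 528.5) = 320.4 kips → bolt shear.

320.4 kips (bolt shear governs)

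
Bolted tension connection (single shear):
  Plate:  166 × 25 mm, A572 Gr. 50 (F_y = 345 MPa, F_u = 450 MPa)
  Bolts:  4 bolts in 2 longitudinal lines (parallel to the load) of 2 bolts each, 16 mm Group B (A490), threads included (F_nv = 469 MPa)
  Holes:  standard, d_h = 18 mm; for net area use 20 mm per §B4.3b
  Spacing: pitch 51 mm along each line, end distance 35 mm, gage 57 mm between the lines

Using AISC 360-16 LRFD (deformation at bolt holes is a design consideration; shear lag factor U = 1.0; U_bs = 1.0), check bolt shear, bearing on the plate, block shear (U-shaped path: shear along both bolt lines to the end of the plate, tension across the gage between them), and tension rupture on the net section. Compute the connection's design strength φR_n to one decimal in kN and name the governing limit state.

Bolt shear: A_b = π(16)²/4 = 201.06 mm². φR_n = 0.75 × 469 × 201.06 × 4 × 1 = 282.9 kN.
Bearing (25 mm plate, F_u = 450 MPa): end bolts L_c = 35 − 18/2 = 26, R_n = min(1.2×26×25×450, 2.4×16×25×450) = 351 kN/bolt; interior L_c = 51 − 18 = 33, R_n = 432 kN/bolt. φR_n = 0.75 × (2×351 + 2×432) = 1174.5 kN.
Block shear: shear path 2×[35+1×51] = 2×86 mm, A_gv = 4300, A_nv = 2×(86 − 1.5×20)×25 = 2800 mm²; tension across gage: (57 − 1×20)×25 = 925 mm². R_n = min(0.6×450×2800, 0.6×345×4300) + 1.0×450×925 = min(756, 890.1) + 416.25 = 1172.3 kN. φR_n = 0.75 × 1172.3 = 879.2 kN.
Tension rupture (net): A_n = (166 − 2×20)×25 = 3150 mm² (U = 1.0, A_e = A_n). φR_n = 0.75 × 450 × 3150 = 1063.1 kN.
Governing: min(282.9, 1174.5, 879.2, 1063.1) = 282.9 kN → bolt shear.

282.9 kN (bolt shear governs)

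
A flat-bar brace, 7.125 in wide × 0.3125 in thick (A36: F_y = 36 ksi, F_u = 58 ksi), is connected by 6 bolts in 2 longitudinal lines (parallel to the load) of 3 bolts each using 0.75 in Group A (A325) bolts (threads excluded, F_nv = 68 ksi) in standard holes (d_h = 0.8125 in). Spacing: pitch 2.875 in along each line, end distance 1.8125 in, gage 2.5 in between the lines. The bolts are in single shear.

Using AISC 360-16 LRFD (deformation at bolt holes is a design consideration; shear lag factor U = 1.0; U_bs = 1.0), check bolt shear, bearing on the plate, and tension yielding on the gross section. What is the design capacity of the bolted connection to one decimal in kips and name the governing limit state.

Bolt shear: A_b = π(0.75)²/4 = 0.44179 in². φR_n = 0.75 × 68 × 0.44179 × 6 × 1 = 135.2 kips.
Bearing (0.3125 in plate, F_u = 58 ksi): end bolts L_c = 1.8125 − 0.8125/2 = 1.40625, R_n = min(1.2×1.40625×0.3125×58, 2.4×0.75×0.3125×58) = 30.586 kips/bolt; interior L_c = 2.875 − 0.8125 = 2.0625, R_n = 32.625 kips/bolt. φR_n = 0.75 × (2×30.586 + 4×32.625) = 143.8 kips.
Tension yield (gross): A_g = 7.125×0.3125 = 2.2266 in². φR_n = 0.90 × 36 × 2.2266 = 72.1 kips.
Governing: min(135.2, 143.8, 72.1) = 72.1 kips → gross-section yield.

72.1 kips (gross-section yield governs)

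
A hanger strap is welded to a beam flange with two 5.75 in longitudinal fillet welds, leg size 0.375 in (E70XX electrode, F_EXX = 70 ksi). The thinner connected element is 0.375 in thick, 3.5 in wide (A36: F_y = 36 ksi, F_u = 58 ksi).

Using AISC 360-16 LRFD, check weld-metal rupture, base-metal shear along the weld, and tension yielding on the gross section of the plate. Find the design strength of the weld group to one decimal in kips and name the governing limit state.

Weld metal: throat = 0.707×0.375 = 0.26513 in, L = 2×5.75 = 11.5 in. φR_n = 0.75 × 0.6 × 70 × 0.26513 × 11.5 = 96.0 kips.
Base metal shear (0.375 in plate): yield φR_n = 1.0×0.6×36×0.375×11.5 = 93.2 kips; rupture φR_n = 0.75×0.6×58×0.375×11.5 = 112.6 kips; take 93.2 kips (yield).
Tension yield (gross): A_g = 3.5×0.375 = 1.3125 in². φR_n = 0.90 × 36 × 1.3125 = 42.5 kips.
Governing: min(96.0, 93.2, 42.5) = 42.5 kips → gross-section yield.

42.5 kips (gross-section yield governs)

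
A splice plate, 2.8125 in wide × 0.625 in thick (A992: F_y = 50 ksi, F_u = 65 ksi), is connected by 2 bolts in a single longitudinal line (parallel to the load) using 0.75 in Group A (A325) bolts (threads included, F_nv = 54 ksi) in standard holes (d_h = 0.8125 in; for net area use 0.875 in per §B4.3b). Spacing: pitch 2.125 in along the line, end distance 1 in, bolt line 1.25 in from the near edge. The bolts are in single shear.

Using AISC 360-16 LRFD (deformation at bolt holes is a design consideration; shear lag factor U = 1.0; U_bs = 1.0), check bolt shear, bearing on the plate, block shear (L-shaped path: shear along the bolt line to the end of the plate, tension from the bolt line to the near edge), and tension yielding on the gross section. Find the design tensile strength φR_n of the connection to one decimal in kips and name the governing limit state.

35.8 kips (bolt shear governs)

Bolt shear: A_b = π(0.75)²/4 = 0.44179 in². φR_n = 0.75 × 54 × 0.44179 × 2 × 1 = 35.8 kips.
Bearing (0.625 in plate, F_u = 65 ksi): end bolts L_c = 1 − 0.8125/2 = 0.59375, R_n = min(1.2×0.59375×0.625×65, 2.4×0.75×0.625×65) = 28.945 kips/bolt; interior L_c = 2.125 − 0.8125 = 1.3125, R_n = 63.984 kips/bolt. φR_n = 0.75 × (1×28.945 + 1×63.984) = 69.7 kips.
Block shear: shear path 1×[1+1×2.125] = 1×3.125 in, A_gv = 1.9531, A_nv = 1×(3.125 − 1.5×0.875)×0.625 = 1.1328 in²; tension to near edge: (1.25 − 0.5×0.875)×0.625 = 0.50781 in². R_n = min(0.6×65×1.1328, 0.6×50×1.9531) + 1.0×65×0.50781 = min(44.179, 58.593) + 33.008 = 77.187 kips. φR_n = 0.75 × 77.187 = 57.9 kips.
Tension yield (gross): A_g = 2.8125×0.625 = 1.7578 in². φR_n = 0.90 × 50 × 1.7578 = 79.1 kips.
Governing: min(35.8, 69.7, 57.9, 79.1) = 35.8 kips → bolt shear.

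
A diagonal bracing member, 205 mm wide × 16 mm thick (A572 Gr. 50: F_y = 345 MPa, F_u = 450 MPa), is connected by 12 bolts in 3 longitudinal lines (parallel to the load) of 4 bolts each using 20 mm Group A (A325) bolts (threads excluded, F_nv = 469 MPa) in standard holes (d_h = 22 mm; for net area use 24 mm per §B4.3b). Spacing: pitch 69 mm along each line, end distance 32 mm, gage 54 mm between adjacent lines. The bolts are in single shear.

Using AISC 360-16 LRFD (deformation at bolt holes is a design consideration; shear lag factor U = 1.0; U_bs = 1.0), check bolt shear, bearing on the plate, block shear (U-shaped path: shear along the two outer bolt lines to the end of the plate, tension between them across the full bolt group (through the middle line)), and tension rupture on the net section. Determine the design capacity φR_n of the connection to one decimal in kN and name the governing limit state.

Bolt shear: A_b = π(20)²/4 = 314.16 mm². φR_n = 0.75 × 469 × 314.16 × 12 × 1 = 1326.1 kN.
Bearing (16 mm plate, F_u = 450 MPa): end bolts L_c = 32 − 22/2 = 21, R_n = min(1.2×21×16×450, 2.4×20×16×450) = 181.44 kN/bolt; interior L_c = 69 − 22 = 47, R_n = 345.6 kN/bolt. φR_n = 0.75 × (3×181.44 + 9×345.6) = 2741.0 kN.
Block shear: shear path 2×[32+3×69] = 2×239 mm, A_gv = 7648, A_nv = 2×(239 − 3.5×24)×16 = 4960 mm²; tension across gage: (108 − 2×24)×16 = 960 mm². R_n = min(0.6×450×4960, 0.6×345×7648) + 1.0×450×960 = min(1339.2, 1583.1) + 432 = 1771.2 kN. φR_n = 0.75 × 1771.2 = 1328.4 kN.
Tension rupture (net): A_n = (205 − 3×24)×16 = 2128 mm² (U = 1.0, A_e = A_n). φR_n = 0.75 × 450 × 2128 = 718.2 kN.
Governing: min(1326.1, 2741.0, 1328.4, 718.2) = 718.2 kN → net-section rupture.

718.2 kN (net-section rupture governs)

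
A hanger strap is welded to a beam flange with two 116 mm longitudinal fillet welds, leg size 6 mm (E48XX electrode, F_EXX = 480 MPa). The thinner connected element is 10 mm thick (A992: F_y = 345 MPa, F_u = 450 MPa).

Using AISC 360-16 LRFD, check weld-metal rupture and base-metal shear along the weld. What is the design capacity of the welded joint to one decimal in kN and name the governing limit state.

212.6 kN (weld metal governs)

Weld metal: throat = 0.707×6 = 4.242 mm, L = 2×116 = 232 mm. φR_n = 0.75 × 0.6 × 480 × 4.242 × 232 = 212.6 kN.
Base metal shear (10 mm plate): yield φR_n = 1.0×0.6×345×10×232 = 480.2 kN; rupture φR_n = 0.75×0.6×450×10×232 = 469.8 kN; take 469.8 kN (rupture).
Governing: min(212.6, 469.8) = 212.6 kN → weld metal.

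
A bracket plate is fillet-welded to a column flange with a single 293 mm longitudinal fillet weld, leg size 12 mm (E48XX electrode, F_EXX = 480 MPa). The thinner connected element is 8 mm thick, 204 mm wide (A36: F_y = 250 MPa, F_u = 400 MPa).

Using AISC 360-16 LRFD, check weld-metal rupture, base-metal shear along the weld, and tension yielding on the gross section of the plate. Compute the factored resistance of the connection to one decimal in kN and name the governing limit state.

351.6 kN (base-metal shear governs)

Weld metal: throat = 0.707×12 = 8.484 mm, L = 293 mm. φR_n = 0.75 × 0.6 × 480 × 8.484 × 293 = 536.9 kN.
Base metal shear (8 mm plate): yield φR_n = 1.0×0.6×250×8×293 = 351.6 kN; rupture φR_n = 0.75×0.6×400×8×293 = 421.9 kN; take 351.6 kN (yield).
Tension yield (gross): A_g = 204×8 = 1632 mm². φR_n = 0.90 × 250 × 1632 = 367.2 kN.
Governing: min(536.9, 351.6, 367.2) = 351.6 kN → base-metal shear.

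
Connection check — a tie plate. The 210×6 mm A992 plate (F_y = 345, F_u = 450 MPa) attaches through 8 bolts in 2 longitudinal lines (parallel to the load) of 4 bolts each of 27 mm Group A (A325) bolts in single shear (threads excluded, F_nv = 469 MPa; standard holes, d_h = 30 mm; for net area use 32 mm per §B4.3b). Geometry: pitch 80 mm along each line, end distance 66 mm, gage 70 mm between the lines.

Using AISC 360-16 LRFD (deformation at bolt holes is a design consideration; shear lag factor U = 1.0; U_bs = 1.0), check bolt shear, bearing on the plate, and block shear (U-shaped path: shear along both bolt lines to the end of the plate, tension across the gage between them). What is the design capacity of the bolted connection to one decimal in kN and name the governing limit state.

Bolt shear: A_b = π(27)²/4 = 572.56 mm². φR_n = 0.75 × 469 × 572.56 × 8 × 1 = 1611.2 kN.
Bearing (6 mm plate, F_u = 450 MPa): end bolts L_c = 66 − 30/2 = 51, R_n = min(1.2×51×6×450, 2.4×27×6×450) = 165.24 kN/bolt; interior L_c = 80 − 30 = 50, R_n = 162 kN/bolt. φR_n = 0.75 × (2×165.24 + 6×162) = 976.9 kN.
Block shear: shear path 2×[66+3×80] = 2×306 mm, A_gv = 3672, A_nv = 2×(306 − 3.5×32)×6 = 2328 mm²; tension across gage: (70 − 1×32)×6 = 228 mm². R_n = min(0.6×450×2328, 0.6×345×3672) + 1.0×450×228 = min(628.56, 760.1) + 102.6 = 731.16 kN. φR_n = 0.75 × 731.16 = 548.4 kN.
Governing: min(1611.2, 976.9, 548.4) = 548.4 kN → block shear.

548.4 kN (block shear governs)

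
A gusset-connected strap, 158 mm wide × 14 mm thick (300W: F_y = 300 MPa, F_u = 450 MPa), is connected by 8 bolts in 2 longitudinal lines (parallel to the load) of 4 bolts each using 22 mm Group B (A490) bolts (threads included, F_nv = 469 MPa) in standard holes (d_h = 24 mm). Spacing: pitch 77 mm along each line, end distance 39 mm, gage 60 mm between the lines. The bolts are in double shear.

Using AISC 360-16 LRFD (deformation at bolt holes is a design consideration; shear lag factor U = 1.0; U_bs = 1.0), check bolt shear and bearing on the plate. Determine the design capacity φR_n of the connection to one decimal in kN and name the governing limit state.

Bolt shear: A_b = π(22)²/4 = 380.13 mm². φR_n = 0.75 × 469 × 380.13 × 8 × 2 = 2139.4 kN.
Bearing (14 mm plate, F_u = 450 MPa): end bolts L_c = 39 − 24/2 = 27, R_n = min(1.2×27×14×450, 2.4×22×14×450) = 204.12 kN/bolt; interior L_c = 77 − 24 = 53, R_n = 332.64 kN/bolt. φR_n = 0.75 × (2×204.12 + 6×332.64) = 1803.1 kN.
Governing: min(2139.4, 1803.1) = 1803.1 kN → bearing.

1803.1 kN (bearing governs)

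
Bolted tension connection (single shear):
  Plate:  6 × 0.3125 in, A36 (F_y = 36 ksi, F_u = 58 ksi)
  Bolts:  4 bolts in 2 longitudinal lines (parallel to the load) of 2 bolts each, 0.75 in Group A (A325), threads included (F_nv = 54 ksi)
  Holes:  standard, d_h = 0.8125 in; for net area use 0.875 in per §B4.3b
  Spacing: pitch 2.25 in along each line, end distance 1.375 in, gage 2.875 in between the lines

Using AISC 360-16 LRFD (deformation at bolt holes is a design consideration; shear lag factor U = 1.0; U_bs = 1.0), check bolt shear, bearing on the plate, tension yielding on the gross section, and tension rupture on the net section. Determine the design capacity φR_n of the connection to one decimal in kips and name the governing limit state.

Bolt shear: A_b = π(0.75)²/4 = 0.44179 in². φR_n = 0.75 × 54 × 0.44179 × 4 × 1 = 71.6 kips.
Bearing (0.3125 in plate, F_u = 58 ksi): end bolts L_c = 1.375 − 0.8125/2 = 0.96875, R_n = min(1.2×0.96875×0.3125×58, 2.4×0.75×0.3125×58) = 21.07 kips/bolt; interior L_c = 2.25 − 0.8125 = 1.4375, R_n = 31.266 kips/bolt. φR_n = 0.75 × (2×21.07 + 2×31.266) = 78.5 kips.
Tension yield (gross): A_g = 6×0.3125 = 1.875 in². φR_n = 0.90 × 36 × 1.875 = 60.8 kips.
Tension rupture (net): A_n = (6 − 2×0.875)×0.3125 = 1.3281 in² (U = 1.0, A_e = A_n). φR_n = 0.75 × 58 × 1.3281 = 57.8 kips.
Governing: min(71.6, 78.5, 60.8, 57.8) = 57.8 kips → net-section rupture.

57.8 kips (net-section rupture governs)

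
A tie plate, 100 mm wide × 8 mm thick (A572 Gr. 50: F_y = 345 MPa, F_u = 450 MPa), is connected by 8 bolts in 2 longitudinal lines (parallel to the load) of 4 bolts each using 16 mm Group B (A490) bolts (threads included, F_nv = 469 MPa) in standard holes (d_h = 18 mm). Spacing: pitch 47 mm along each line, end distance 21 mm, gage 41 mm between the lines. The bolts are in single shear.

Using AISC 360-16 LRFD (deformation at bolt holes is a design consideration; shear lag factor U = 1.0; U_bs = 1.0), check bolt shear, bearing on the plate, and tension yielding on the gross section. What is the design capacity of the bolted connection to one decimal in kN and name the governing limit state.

248.4 kN (gross-section yield governs)

Bolt shear: A_b = π(16)²/4 = 201.06 mm². φR_n = 0.75 × 469 × 201.06 × 8 × 1 = 565.8 kN.
Bearing (8 mm plate, F_u = 450 MPa): end bolts L_c = 21 − 18/2 = 12, R_n = min(1.2×12×8×450, 2.4×16×8×450) = 51.84 kN/bolt; interior L_c = 47 − 18 = 29, R_n = 125.28 kN/bolt. φR_n = 0.75 × (2×51.84 + 6×125.28) = 641.5 kN.
Tension yield (gross): A_g = 100×8 = 800 mm². φR_n = 0.90 × 345 × 800 = 248.4 kN.
Governing: min(565.8, 641.5, 248.4) = 248.4 kN → gross-section yield.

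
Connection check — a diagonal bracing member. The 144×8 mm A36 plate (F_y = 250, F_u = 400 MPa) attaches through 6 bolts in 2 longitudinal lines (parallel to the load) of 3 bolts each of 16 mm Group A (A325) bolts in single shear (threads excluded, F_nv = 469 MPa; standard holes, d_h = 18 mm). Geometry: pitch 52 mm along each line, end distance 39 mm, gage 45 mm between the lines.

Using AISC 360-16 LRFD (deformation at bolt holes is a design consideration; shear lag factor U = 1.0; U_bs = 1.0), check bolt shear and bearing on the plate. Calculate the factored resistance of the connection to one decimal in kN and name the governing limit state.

Bolt shear: A_b = π(16)²/4 = 201.06 mm². φR_n = 0.75 × 469 × 201.06 × 6 × 1 = 424.3 kN.
Bearing (8 mm plate, F_u = 400 MPa): end bolts L_c = 39 − 18/2 = 30, R_n = min(1.2×30×8×400, 2.4×16×8×400) = 115.2 kN/bolt; interior L_c = 52 − 18 = 34, R_n = 122.88 kN/bolt. φR_n = 0.75 × (2×115.2 + 4×122.88) = 541.4 kN.
Governing: min(424.3, 541.4) = 424.3 kN → bolt shear.

424.3 kN (bolt shear governs)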